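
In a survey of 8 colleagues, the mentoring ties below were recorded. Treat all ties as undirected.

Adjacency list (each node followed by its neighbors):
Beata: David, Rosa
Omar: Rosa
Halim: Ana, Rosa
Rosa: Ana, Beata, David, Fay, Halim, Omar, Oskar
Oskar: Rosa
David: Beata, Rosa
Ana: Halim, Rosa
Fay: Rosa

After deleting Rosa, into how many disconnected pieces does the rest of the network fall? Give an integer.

Without Rosa, the remaining ties split the others into: {Fay}; {Ana, Halim}; {Omar}; {Beata, David}; {Oskar}.
That's 5 separate components.

5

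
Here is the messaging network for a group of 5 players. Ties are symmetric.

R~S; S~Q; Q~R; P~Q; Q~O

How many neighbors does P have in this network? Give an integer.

P is directly tied to Q. That is 1 neighbor, so the degree of P is 1.

1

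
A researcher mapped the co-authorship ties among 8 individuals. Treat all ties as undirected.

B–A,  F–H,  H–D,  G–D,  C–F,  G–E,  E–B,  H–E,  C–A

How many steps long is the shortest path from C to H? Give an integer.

2

One shortest route is C – F – H, which uses 2 edges, and C and H are not directly tied, so nothing shorter exists. So d(C,H) = 2.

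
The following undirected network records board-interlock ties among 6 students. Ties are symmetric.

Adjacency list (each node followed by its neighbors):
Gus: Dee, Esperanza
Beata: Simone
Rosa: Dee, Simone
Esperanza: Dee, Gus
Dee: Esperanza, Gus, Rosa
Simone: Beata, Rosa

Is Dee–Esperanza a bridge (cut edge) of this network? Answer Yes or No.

Even without that edge, Dee still reaches Esperanza via Dee – Gus – Esperanza, so the network stays connected. Not a bridge.

No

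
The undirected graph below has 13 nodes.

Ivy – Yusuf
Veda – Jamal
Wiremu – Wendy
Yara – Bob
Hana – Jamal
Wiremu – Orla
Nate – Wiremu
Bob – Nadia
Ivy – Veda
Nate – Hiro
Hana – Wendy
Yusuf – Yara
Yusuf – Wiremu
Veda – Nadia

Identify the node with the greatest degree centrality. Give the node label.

Degrees — Bob:2, Hana:2, Hiro:1, Ivy:2, Jamal:2, Nadia:2, Nate:2, Orla:1, Veda:3, Wendy:2, Wiremu:4, Yara:2, Yusuf:3.
The maximum is 4, attained only by Wiremu.

Wiremu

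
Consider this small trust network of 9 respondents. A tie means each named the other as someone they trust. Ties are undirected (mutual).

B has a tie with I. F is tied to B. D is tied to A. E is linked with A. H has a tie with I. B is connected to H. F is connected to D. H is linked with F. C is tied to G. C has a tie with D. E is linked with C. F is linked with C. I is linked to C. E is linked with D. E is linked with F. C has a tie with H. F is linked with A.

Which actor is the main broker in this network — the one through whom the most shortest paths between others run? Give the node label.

Unnormalized betweenness of each node: A:0, B:8/15, C:164/15, D:13/15, E:13/15, F:104/15, G:0, H:6/5, I:2/3.
C has the largest value, 164/15, making it the main broker — the node through which the most shortest paths run.

C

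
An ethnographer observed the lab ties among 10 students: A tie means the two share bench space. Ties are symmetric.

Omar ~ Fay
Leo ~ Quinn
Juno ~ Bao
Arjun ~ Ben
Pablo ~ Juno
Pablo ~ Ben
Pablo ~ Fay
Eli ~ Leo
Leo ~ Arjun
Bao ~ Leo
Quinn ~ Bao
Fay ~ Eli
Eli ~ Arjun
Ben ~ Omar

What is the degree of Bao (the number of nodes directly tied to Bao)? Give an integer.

3

Bao is directly tied to Juno, Leo, and Quinn. That is 3 neighbors, so the degree of Bao is 3.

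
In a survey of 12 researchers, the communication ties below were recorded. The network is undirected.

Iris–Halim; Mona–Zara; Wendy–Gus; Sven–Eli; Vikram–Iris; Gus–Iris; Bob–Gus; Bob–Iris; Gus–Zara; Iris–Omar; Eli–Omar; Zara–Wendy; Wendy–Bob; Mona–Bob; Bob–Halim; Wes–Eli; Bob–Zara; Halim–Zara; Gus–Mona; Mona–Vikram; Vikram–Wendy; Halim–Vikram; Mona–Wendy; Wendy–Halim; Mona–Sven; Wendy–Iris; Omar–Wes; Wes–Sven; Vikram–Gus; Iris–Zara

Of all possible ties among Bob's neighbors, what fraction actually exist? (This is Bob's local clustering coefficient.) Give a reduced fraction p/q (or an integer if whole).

Bob's neighbors: Gus, Halim, Iris, Mona, Wendy, and Zara (k = 6).
Possible neighbor pairs: C(6,2) = 15. Edges among them: Gus–Iris, Gus–Mona, Gus–Wendy, Gus–Zara, Halim–Iris, Halim–Wendy, Halim–Zara, Iris–Wendy, Iris–Zara, Mona–Wendy, Mona–Zara, Wendy–Zara → e = 12.
Clustering(Bob) = 12/15 = 4/5.

4/5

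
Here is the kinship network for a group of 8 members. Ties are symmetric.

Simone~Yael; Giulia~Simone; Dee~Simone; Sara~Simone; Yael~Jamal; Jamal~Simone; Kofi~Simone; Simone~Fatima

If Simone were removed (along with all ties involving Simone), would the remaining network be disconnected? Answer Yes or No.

Yes

Removing Simone leaves {Jamal and Yael} with no path to {Sara}, so the network splits into 6 components. Simone is a cut vertex.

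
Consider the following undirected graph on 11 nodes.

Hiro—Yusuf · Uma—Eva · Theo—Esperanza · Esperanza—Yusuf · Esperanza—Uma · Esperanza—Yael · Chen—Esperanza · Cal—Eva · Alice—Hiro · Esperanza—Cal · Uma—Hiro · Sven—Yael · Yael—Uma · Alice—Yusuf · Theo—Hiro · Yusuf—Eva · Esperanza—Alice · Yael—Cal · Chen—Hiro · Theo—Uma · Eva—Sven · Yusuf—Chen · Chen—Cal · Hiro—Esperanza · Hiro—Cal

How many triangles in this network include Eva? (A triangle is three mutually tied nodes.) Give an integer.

Eva's neighbors are Cal, Sven, Uma, and Yusuf, but none of them are tied to each other, so no triangle contains Eva.

0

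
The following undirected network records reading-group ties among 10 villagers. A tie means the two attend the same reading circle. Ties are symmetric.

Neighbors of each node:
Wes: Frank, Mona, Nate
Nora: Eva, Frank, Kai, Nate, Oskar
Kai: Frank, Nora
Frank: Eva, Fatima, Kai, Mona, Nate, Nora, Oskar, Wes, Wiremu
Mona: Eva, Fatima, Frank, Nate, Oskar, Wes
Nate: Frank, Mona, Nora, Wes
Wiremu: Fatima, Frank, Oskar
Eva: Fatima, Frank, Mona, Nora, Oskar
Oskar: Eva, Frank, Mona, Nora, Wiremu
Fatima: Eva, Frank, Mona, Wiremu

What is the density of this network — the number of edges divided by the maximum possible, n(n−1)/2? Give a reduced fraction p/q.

There are 23 edges and 10 nodes, so the maximum possible is C(10,2) = 45.
Density = 23/45.

23/45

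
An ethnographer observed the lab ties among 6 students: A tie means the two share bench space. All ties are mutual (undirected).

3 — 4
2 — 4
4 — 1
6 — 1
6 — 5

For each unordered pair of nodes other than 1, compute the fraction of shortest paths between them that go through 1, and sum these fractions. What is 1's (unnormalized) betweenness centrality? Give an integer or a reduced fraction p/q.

6

Pairs whose geodesics pass through 1 — 4–6: 1; 4–5: 1; 3–6: 1; 3–5: 1; 6–2: 1; 2–5: 1.
All other pairs contribute 0.
Summing the contributions gives betweenness(1) = 6.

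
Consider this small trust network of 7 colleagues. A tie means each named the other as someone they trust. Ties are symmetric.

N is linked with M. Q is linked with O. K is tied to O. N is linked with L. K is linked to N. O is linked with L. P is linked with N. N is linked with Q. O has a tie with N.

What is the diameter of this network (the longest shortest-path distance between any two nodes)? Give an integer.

Eccentricity of each node (its greatest distance to any other): K:2, L:2, M:2, N:1, O:2, P:2, Q:2.
The maximum eccentricity is 2, realized for instance by the pair K–M via K – N – M. So the diameter is 2.

2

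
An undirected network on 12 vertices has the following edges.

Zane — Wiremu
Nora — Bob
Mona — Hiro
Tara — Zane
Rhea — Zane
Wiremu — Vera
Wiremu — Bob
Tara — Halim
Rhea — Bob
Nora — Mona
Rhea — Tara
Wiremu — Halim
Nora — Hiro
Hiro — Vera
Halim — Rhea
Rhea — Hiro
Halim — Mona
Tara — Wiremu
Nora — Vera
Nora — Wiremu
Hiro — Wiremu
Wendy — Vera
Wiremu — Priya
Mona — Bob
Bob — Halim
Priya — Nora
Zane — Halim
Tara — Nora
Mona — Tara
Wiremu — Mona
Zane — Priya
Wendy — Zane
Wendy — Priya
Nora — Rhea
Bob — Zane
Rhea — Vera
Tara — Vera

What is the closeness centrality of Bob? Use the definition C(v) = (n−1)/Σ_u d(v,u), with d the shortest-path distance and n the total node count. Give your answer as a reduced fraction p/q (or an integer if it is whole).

11/16

Distances from Bob: Halim:1, Hiro:2, Mona:1, Nora:1, Priya:2, Rhea:1, Tara:2, Vera:2, Wendy:2, Wiremu:1, Zane:1. Sum = 16.
n = 12, so closeness = 11/16.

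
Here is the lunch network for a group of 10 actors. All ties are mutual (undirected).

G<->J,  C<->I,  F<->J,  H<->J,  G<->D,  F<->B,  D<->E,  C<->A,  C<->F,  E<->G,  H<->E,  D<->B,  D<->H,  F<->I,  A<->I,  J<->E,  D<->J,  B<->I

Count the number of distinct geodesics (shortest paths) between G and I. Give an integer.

2

The shortest distance is 3. The length-3 paths are: G–D–B–I; G–J–F–I.
That gives 2 distinct shortest paths.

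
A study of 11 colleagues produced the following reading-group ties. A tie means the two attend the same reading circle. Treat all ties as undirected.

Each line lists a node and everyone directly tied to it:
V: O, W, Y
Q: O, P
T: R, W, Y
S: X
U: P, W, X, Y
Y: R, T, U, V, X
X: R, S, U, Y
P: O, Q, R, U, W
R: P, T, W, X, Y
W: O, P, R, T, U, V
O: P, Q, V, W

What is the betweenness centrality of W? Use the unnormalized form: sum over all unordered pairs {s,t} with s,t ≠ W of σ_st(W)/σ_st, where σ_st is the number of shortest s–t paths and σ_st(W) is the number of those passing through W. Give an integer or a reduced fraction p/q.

403/60

Pairs whose geodesics pass through W — U–V: 1/2; U–O: 1/2; U–T: 1/2; U–R: 1/4; V–T: 1/2; V–P: 1/2; V–R: 1/2; Q–T: 2/3; O–S: 2/5; O–T: 1; O–R: 1/2; O–X: 2/5; T–P: 1/2.
All other pairs contribute 0.
Summing the contributions gives betweenness(W) = 403/60.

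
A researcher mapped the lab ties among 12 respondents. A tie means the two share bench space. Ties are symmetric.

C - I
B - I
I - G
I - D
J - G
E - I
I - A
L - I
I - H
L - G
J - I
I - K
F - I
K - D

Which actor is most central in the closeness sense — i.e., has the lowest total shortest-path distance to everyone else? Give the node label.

Farness (sum of distances to all others) for each node — A:21, B:21, C:21, D:20, E:21, F:21, G:19, H:21, I:11, J:20, K:20, L:20.
The smallest farness is 11, for I, so I has the highest closeness.

I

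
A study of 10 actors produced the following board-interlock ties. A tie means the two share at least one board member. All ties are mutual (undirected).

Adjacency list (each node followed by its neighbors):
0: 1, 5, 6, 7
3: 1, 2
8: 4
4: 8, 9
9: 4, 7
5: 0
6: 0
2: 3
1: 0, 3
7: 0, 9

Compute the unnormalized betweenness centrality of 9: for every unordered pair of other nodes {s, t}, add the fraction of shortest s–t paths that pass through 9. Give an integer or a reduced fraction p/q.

Pairs whose geodesics pass through 9 — 6–4: 1; 6–8: 1; 7–4: 1; 7–8: 1; 4–2: 1; 4–0: 1; 4–3: 1; 4–5: 1; 4–1: 1; 2–8: 1; 0–8: 1; 3–8: 1; 8–5: 1; 8–1: 1.
All other pairs contribute 0.
Summing the contributions gives betweenness(9) = 14.

14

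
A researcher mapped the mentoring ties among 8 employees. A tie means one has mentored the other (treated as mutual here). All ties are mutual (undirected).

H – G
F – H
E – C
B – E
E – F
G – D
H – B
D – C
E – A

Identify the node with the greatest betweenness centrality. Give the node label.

Unnormalized betweenness of each node: A:0, B:2, C:11/3, D:2, E:61/6, F:2, G:7/3, H:29/6.
E has the largest value, 61/6, making it the main broker — the node through which the most shortest paths run.

E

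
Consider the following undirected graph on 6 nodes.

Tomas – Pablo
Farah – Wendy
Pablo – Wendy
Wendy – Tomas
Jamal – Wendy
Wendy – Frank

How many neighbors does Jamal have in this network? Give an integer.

Jamal is directly tied to Wendy. That is 1 neighbor, so the degree of Jamal is 1.

1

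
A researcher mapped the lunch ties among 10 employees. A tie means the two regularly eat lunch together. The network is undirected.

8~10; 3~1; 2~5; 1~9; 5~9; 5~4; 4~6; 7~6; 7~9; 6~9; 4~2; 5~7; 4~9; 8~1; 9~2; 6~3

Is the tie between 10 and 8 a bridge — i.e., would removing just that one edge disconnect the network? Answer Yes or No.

Yes

Without the 10–8 edge there is no alternate route between 10 and 8, so the network disconnects. It is a bridge.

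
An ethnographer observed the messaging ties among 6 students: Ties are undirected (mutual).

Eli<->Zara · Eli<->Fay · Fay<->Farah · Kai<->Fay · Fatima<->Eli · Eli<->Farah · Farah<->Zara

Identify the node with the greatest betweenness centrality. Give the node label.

Eli

Unnormalized betweenness of each node: Eli:5, Farah:1, Fatima:0, Fay:4, Kai:0, Zara:0.
Eli has the largest value, 5, making it the main broker — the node through which the most shortest paths run.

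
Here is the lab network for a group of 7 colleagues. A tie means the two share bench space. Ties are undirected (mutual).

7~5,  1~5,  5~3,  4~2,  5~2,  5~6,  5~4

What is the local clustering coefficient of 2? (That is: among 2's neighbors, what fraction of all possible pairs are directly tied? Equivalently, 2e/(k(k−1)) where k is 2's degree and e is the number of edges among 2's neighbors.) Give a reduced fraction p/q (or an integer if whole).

1

2's neighbors: 4 and 5 (k = 2).
Possible neighbor pairs: C(2,2) = 1. Edges among them: 4–5 → e = 1.
Clustering(2) = 1/1.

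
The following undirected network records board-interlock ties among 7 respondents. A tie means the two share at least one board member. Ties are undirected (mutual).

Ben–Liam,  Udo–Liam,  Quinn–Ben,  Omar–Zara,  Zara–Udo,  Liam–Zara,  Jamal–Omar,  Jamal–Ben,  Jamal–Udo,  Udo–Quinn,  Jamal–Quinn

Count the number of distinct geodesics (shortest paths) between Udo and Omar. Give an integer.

The shortest distance is 2. The length-2 paths are: Udo–Jamal–Omar; Udo–Zara–Omar.
That gives 2 distinct shortest paths.

2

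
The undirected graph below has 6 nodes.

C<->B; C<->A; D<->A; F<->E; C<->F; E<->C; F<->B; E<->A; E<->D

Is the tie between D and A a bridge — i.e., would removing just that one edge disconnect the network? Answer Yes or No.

Even without that edge, D still reaches A via D – E – A, so the network stays connected. Not a bridge.

No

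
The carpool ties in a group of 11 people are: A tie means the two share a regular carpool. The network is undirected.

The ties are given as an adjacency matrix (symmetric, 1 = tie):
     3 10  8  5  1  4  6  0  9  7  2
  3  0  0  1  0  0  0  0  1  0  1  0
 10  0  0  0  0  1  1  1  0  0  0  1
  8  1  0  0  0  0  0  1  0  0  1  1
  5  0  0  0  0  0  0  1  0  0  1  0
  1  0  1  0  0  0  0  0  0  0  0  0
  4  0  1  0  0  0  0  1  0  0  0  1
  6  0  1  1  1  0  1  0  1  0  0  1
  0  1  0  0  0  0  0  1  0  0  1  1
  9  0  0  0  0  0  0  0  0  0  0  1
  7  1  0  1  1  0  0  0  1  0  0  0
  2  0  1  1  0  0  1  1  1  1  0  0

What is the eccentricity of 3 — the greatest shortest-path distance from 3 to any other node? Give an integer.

4

Distances from 3: 0:1, 1:4, 2:2, 4:3, 5:2, 6:2, 7:1, 8:1, 9:3, 10:3.
The largest is 4 (to 1), so the eccentricity of 3 is 4.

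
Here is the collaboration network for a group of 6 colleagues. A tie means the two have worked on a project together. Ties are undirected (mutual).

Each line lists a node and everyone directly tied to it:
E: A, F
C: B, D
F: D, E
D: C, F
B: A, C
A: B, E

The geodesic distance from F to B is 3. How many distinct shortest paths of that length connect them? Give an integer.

2

The shortest distance is 3. The length-3 paths are: F–D–C–B; F–E–A–B.
That gives 2 distinct shortest paths.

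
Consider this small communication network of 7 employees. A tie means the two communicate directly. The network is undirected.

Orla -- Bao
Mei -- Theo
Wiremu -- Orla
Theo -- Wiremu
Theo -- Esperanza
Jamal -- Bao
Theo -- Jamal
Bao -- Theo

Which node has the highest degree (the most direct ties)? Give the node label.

Degrees — Bao:3, Esperanza:1, Jamal:2, Mei:1, Orla:2, Theo:5, Wiremu:2.
The maximum is 5, attained only by Theo.

Theo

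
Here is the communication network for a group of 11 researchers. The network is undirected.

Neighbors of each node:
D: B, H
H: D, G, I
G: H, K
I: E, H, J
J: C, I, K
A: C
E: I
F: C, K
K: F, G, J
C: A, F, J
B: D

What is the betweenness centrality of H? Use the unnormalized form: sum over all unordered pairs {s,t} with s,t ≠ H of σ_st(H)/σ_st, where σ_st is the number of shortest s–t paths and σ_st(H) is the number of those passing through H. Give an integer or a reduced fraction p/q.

18

Pairs whose geodesics pass through H — F–B: 1; F–D: 1; I–B: 1; I–G: 1; I–D: 1; B–E: 1; B–K: 1; B–C: 1; B–G: 1; B–A: 1; B–J: 1; E–G: 1; E–D: 1; K–D: 1 … (+4 more pairs).
All other pairs contribute 0.
Summing the contributions gives betweenness(H) = 18.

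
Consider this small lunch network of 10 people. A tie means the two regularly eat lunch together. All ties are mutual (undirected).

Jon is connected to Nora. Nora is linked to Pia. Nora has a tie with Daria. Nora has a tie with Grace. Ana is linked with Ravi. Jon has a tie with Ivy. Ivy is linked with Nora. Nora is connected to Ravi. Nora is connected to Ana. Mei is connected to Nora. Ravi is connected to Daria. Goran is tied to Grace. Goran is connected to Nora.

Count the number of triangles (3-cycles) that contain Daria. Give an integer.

Daria's neighbors: Nora and Ravi.
Neighbor pairs that are themselves tied: Daria–Nora–Ravi. Each forms one triangle with Daria, for 1 in total.

1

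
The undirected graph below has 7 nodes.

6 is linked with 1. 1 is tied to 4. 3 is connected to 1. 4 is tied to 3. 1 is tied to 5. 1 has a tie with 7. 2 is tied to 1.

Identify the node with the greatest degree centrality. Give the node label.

Degrees — 1:6, 2:1, 3:2, 4:2, 5:1, 6:1, 7:1.
The maximum is 6, attained only by 1.

1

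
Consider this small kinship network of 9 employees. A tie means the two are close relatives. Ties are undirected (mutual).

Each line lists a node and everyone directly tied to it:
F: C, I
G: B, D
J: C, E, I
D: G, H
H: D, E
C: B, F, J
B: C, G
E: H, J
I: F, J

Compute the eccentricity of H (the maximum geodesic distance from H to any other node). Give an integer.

Distances from H: B:3, C:3, D:1, E:1, F:4, G:2, I:3, J:2.
The largest is 4 (to F), so the eccentricity of H is 4.

4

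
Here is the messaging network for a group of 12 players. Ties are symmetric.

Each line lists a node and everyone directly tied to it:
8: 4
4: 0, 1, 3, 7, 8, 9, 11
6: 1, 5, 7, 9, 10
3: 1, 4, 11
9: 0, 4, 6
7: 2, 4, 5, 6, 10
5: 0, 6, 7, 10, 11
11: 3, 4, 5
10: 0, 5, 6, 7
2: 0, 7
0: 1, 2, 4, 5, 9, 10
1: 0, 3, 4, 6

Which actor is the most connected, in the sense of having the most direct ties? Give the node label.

Degrees — 0:6, 1:4, 2:2, 3:3, 4:7, 5:5, 6:5, 7:5, 8:1, 9:3, 10:4, 11:3.
The maximum is 7, attained only by 4.

4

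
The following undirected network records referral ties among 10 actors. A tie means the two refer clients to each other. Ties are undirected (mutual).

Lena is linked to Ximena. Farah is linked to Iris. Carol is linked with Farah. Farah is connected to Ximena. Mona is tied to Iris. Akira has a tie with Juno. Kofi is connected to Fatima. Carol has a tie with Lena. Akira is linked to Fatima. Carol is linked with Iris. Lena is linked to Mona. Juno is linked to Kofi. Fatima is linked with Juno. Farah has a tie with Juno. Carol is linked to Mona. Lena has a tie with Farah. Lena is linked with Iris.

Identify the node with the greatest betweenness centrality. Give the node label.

Farah

Unnormalized betweenness of each node: Akira:0, Carol:5/3, Farah:21, Fatima:1/2, Iris:5/3, Juno:37/2, Kofi:0, Lena:11/3, Mona:0, Ximena:0.
Farah has the largest value, 21, making it the main broker — the node through which the most shortest paths run.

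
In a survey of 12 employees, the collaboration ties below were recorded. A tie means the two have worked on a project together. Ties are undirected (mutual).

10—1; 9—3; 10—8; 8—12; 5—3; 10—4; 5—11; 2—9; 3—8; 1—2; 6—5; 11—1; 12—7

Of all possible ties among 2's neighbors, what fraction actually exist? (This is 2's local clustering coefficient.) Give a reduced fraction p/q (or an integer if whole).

2's neighbors: 1 and 9 (k = 2).
Possible neighbor pairs: C(2,2) = 1. Edges among them: none → e = 0.
Clustering(2) = 0/1.

0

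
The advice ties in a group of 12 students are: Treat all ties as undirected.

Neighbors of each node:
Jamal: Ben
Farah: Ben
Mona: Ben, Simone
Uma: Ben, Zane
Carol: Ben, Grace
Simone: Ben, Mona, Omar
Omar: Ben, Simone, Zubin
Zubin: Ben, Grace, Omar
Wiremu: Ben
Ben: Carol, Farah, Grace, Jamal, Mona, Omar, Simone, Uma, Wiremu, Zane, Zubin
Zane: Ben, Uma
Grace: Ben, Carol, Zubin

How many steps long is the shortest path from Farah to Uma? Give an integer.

2

One shortest route is Farah – Ben – Uma, which uses 2 edges, and Farah and Uma are not directly tied, so nothing shorter exists. So d(Farah,Uma) = 2.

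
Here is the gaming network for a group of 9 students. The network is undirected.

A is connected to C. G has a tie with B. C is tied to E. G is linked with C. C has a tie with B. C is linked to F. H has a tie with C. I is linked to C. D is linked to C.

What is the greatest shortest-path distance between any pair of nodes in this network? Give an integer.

Eccentricity of each node (its greatest distance to any other): A:2, B:2, C:1, D:2, E:2, F:2, G:2, H:2, I:2.
The maximum eccentricity is 2, realized for instance by the pair F–H via F – C – H. So the diameter is 2.

2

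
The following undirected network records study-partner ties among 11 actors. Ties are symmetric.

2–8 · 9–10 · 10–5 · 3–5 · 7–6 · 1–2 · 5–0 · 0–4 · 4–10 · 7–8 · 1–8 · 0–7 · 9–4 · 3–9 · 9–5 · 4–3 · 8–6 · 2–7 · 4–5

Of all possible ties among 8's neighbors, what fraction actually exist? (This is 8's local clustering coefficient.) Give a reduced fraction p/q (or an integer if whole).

8's neighbors: 1, 2, 6, and 7 (k = 4).
Possible neighbor pairs: C(4,2) = 6. Edges among them: 1–2, 2–7, 6–7 → e = 3.
Clustering(8) = 3/6 = 1/2.

1/2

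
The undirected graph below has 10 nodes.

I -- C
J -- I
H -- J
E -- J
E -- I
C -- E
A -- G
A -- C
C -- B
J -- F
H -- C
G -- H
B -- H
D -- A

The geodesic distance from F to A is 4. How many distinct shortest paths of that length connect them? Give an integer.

The shortest distance is 4. The length-4 paths are: F–J–E–C–A; F–J–I–C–A; F–J–H–C–A; F–J–H–G–A.
That gives 4 distinct shortest paths.

4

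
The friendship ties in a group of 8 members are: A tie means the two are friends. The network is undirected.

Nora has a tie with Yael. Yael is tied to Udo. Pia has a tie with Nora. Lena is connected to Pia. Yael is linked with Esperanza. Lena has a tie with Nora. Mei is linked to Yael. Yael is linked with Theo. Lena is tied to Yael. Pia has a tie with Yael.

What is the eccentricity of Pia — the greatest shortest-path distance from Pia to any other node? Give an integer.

2

Distances from Pia: Esperanza:2, Lena:1, Mei:2, Nora:1, Theo:2, Udo:2, Yael:1.
The largest is 2 (to Mei, Theo, Esperanza, and Udo), so the eccentricity of Pia is 2.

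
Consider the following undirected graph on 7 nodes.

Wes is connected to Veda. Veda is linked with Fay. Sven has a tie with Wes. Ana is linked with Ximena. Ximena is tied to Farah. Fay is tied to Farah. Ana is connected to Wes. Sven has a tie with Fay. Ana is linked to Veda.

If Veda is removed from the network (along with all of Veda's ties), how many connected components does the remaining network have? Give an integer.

Veda's neighbors (Ana, Fay, and Wes) remain reachable from one another through other ties, so the rest of the network stays in one piece.

1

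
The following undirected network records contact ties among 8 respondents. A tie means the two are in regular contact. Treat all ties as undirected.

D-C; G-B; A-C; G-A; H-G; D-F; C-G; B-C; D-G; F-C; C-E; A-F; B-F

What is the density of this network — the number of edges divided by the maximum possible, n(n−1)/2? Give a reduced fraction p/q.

13/28

There are 13 edges and 8 nodes, so the maximum possible is C(8,2) = 28.
Density = 13/28.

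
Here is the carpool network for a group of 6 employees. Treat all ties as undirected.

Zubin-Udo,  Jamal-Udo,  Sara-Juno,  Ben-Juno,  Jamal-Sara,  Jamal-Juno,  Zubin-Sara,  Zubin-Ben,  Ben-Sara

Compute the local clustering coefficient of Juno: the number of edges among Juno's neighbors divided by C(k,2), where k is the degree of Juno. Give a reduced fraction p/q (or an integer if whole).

2/3

Juno's neighbors: Ben, Jamal, and Sara (k = 3).
Possible neighbor pairs: C(3,2) = 3. Edges among them: Ben–Sara, Jamal–Sara → e = 2.
Clustering(Juno) = 2/3.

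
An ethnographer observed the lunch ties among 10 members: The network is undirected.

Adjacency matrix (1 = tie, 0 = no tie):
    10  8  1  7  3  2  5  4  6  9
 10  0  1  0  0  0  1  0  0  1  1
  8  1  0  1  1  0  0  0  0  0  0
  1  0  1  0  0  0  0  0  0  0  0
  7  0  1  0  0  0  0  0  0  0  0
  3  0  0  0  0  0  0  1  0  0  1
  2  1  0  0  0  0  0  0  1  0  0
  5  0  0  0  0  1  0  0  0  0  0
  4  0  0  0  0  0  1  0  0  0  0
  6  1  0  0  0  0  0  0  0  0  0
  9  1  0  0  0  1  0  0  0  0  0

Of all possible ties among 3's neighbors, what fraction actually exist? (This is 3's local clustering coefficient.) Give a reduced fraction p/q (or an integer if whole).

3's neighbors: 5 and 9 (k = 2).
Possible neighbor pairs: C(2,2) = 1. Edges among them: none → e = 0.
Clustering(3) = 0/1.

0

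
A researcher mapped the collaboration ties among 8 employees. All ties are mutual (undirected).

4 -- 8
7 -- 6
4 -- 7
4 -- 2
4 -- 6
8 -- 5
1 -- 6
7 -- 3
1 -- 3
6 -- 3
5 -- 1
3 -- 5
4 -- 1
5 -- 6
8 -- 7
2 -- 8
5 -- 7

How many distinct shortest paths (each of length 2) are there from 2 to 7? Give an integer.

The shortest distance is 2. The length-2 paths are: 2–4–7; 2–8–7.
That gives 2 distinct shortest paths.

2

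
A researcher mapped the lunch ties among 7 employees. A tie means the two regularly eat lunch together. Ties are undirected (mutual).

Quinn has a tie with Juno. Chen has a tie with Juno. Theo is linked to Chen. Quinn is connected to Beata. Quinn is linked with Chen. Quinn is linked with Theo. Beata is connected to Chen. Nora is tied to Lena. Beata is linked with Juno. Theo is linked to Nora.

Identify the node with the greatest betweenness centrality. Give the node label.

Theo

Unnormalized betweenness of each node: Beata:0, Chen:3, Juno:0, Lena:0, Nora:5, Quinn:3, Theo:8.
Theo has the largest value, 8, making it the main broker — the node through which the most shortest paths run.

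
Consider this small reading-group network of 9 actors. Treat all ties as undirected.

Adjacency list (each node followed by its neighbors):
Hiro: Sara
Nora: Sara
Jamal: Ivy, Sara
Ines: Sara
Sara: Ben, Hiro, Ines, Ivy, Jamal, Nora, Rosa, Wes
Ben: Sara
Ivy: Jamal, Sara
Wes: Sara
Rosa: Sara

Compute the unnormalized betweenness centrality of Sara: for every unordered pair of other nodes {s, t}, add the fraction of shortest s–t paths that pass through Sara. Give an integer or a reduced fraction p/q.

Pairs whose geodesics pass through Sara — Rosa–Ivy: 1; Rosa–Hiro: 1; Rosa–Wes: 1; Rosa–Jamal: 1; Rosa–Nora: 1; Rosa–Ben: 1; Rosa–Ines: 1; Ivy–Hiro: 1; Ivy–Wes: 1; Ivy–Nora: 1; Ivy–Ben: 1; Ivy–Ines: 1; Hiro–Wes: 1; Hiro–Jamal: 1 … (+13 more pairs).
All other pairs contribute 0.
Summing the contributions gives betweenness(Sara) = 27.

27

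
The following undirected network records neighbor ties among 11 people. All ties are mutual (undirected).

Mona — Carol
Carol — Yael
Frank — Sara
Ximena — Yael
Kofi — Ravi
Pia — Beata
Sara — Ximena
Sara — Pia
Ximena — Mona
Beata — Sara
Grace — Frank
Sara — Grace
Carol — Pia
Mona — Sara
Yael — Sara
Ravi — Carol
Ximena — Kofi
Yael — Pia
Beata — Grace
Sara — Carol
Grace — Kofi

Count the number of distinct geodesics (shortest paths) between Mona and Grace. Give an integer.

The shortest distance is 2, and the only length-2 path is Mona–Sara–Grace. So there is exactly 1 shortest path.

1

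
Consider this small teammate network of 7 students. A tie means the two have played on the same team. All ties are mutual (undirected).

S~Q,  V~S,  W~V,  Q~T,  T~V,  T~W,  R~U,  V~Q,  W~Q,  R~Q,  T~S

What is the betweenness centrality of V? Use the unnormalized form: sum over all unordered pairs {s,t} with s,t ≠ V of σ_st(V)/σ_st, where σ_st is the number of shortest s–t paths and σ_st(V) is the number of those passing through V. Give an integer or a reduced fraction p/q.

1/3

Pairs whose geodesics pass through V — S–W: 1/3.
All other pairs contribute 0.
Summing the contributions gives betweenness(V) = 1/3.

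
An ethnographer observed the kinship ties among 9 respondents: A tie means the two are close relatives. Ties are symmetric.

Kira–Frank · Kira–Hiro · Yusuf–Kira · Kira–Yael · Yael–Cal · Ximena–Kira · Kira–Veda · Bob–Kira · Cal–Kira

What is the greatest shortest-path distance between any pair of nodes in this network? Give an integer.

Eccentricity of each node (its greatest distance to any other): Bob:2, Cal:2, Frank:2, Hiro:2, Kira:1, Veda:2, Ximena:2, Yael:2, Yusuf:2.
The maximum eccentricity is 2, realized for instance by the pair Yusuf–Frank via Yusuf – Kira – Frank. So the diameter is 2.

2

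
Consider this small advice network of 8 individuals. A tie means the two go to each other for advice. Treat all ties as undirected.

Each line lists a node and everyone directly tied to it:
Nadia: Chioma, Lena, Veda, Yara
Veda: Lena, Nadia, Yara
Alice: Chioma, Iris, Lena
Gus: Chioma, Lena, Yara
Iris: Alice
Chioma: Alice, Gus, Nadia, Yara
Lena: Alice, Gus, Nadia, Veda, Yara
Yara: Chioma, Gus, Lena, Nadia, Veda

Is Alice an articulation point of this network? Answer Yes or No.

Removing Alice leaves {Iris} with no path to {Chioma, Gus, Lena, Nadia, Veda, and Yara}, so the network splits into 2 components. Alice is a cut vertex.

Yes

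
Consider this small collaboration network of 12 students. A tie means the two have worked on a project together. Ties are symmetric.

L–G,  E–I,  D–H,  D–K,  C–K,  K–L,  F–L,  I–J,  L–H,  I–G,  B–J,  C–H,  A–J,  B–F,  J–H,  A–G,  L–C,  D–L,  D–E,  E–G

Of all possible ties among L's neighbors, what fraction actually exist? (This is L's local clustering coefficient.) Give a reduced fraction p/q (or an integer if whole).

L's neighbors: C, D, F, G, H, and K (k = 6).
Possible neighbor pairs: C(6,2) = 15. Edges among them: C–H, C–K, D–H, D–K → e = 4.
Clustering(L) = 4/15.

4/15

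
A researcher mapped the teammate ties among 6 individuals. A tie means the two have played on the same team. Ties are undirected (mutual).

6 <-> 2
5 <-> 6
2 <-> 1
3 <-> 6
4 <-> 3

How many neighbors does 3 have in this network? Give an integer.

2

3 is directly tied to 4 and 6. That is 2 neighbors, so the degree of 3 is 2.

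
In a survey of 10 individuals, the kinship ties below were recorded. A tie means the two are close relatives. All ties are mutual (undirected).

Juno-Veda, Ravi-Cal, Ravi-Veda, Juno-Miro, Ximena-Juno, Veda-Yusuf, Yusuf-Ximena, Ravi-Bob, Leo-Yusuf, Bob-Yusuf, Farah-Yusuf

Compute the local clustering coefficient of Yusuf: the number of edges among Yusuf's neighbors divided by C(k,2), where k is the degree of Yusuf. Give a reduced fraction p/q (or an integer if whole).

0

Yusuf's neighbors: Bob, Farah, Leo, Veda, and Ximena (k = 5).
Possible neighbor pairs: C(5,2) = 10. Edges among them: none → e = 0.
Clustering(Yusuf) = 0/10 = 0.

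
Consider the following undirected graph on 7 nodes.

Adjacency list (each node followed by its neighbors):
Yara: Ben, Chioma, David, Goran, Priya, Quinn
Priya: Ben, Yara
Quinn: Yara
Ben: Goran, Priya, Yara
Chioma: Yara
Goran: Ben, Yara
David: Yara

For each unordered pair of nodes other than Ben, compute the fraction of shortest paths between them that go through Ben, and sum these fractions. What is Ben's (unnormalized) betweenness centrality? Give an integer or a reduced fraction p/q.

Pairs whose geodesics pass through Ben — Goran–Priya: 1/2.
All other pairs contribute 0.
Summing the contributions gives betweenness(Ben) = 1/2.

1/2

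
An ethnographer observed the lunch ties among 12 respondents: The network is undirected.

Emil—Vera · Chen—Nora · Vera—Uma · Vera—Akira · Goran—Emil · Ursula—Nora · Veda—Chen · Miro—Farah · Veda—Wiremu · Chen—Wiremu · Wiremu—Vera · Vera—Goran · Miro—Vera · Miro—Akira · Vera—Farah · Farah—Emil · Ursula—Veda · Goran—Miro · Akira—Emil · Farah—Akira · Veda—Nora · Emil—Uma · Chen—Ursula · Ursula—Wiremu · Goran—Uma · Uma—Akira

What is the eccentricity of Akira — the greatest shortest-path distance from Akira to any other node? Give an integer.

4

Distances from Akira: Chen:3, Emil:1, Farah:1, Goran:2, Miro:1, Nora:4, Uma:1, Ursula:3, Veda:3, Vera:1, Wiremu:2.
The largest is 4 (to Nora), so the eccentricity of Akira is 4.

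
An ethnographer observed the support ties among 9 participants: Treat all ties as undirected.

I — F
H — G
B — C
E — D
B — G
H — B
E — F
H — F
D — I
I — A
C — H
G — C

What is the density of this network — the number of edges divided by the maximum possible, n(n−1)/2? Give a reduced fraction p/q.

There are 12 edges and 9 nodes, so the maximum possible is C(9,2) = 36.
Density = 12/36 = 1/3.

1/3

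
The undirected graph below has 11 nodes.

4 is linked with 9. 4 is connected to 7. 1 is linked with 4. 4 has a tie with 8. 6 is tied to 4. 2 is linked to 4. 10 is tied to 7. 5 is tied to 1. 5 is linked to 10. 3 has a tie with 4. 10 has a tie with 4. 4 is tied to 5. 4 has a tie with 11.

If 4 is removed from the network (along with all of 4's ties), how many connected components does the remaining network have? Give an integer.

7

Without 4, the remaining ties split the others into: {1, 5, 7, 10}; {9}; {11}; {8}; {3}; {2}; {6}.
That's 7 separate components.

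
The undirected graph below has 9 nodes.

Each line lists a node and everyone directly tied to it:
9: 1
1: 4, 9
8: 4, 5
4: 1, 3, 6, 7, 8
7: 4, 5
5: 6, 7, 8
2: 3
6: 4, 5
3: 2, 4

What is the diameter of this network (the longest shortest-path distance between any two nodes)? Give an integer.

4

Eccentricity of each node (its greatest distance to any other): 1:3, 2:4, 3:3, 4:2, 5:4, 6:3, 7:3, 8:3, 9:4.
The maximum eccentricity is 4, realized for instance by the pair 9–5 via 9 – 1 – 4 – 6 – 5. So the diameter is 4.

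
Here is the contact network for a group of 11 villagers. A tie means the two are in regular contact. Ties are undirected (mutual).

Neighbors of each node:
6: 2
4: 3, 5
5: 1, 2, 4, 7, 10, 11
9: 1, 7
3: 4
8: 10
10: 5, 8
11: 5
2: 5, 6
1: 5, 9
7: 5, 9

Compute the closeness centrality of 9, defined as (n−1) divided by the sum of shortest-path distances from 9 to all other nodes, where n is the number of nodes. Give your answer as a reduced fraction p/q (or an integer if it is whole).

Distances from 9: 1:1, 2:3, 3:4, 4:3, 5:2, 6:4, 7:1, 8:4, 10:3, 11:3. Sum = 28.
n = 11, so closeness = 10/28 = 5/14.

5/14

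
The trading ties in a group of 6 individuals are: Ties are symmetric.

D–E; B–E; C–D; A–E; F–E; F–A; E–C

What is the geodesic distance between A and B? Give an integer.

One shortest route is A – E – B, which uses 2 edges, and A and B are not directly tied, so nothing shorter exists. So d(A,B) = 2.

2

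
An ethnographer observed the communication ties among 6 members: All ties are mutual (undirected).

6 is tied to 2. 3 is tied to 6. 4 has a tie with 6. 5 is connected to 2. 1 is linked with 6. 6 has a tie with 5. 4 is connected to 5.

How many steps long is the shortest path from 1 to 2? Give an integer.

One shortest route is 1 – 6 – 2, which uses 2 edges, and 1 and 2 are not directly tied, so nothing shorter exists. So d(1,2) = 2.

2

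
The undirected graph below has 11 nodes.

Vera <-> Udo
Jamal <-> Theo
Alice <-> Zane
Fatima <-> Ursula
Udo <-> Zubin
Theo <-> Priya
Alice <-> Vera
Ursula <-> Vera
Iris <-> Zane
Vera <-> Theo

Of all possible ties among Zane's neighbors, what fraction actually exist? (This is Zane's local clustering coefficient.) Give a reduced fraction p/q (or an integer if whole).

Zane's neighbors: Alice and Iris (k = 2).
Possible neighbor pairs: C(2,2) = 1. Edges among them: none → e = 0.
Clustering(Zane) = 0/1.

0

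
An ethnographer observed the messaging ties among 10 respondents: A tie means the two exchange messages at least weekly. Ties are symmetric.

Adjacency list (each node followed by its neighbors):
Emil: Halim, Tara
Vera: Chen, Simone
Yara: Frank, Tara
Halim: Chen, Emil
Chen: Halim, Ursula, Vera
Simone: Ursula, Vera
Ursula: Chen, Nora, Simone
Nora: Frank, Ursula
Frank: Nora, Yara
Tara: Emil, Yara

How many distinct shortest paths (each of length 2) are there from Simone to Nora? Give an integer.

1

The shortest distance is 2, and the only length-2 path is Simone–Ursula–Nora. So there is exactly 1 shortest path.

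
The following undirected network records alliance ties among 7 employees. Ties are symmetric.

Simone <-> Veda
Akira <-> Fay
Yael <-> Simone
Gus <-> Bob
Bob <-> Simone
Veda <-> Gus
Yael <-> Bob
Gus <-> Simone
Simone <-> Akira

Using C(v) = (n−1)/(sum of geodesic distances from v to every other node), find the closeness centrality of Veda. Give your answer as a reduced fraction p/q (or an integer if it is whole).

Distances from Veda: Akira:2, Bob:2, Fay:3, Gus:1, Simone:1, Yael:2. Sum = 11.
n = 7, so closeness = 6/11.

6/11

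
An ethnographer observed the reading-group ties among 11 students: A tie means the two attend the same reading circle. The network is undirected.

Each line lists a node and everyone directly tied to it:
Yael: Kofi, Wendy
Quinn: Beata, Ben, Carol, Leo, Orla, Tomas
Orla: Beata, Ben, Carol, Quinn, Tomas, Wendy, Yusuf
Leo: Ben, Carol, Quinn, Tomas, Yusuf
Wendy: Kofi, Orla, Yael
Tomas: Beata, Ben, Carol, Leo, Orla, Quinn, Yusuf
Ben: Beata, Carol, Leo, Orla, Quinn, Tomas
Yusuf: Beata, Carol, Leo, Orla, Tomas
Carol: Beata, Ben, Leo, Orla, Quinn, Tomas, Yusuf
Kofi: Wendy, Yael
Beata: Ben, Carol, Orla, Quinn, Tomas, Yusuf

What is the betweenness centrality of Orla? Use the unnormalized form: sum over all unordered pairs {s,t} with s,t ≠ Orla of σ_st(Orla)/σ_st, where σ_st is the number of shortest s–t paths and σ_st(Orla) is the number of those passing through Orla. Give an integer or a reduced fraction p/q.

Pairs whose geodesics pass through Orla — Wendy–Carol: 1; Wendy–Leo: 5/5; Wendy–Tomas: 1; Wendy–Quinn: 1; Wendy–Ben: 1; Wendy–Yusuf: 1; Wendy–Beata: 1; Kofi–Carol: 1; Kofi–Leo: 5/5; Kofi–Tomas: 1; Kofi–Quinn: 1; Kofi–Ben: 1; Kofi–Yusuf: 1; Kofi–Beata: 1 … (+9 more pairs).
All other pairs contribute 0.
Summing the contributions gives betweenness(Orla) = 107/5.

107/5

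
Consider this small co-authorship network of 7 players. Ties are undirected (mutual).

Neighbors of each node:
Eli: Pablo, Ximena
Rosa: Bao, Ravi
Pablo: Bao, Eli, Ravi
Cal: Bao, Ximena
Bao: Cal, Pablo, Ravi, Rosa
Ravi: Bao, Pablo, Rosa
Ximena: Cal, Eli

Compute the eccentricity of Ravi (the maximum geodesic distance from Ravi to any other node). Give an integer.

Distances from Ravi: Bao:1, Cal:2, Eli:2, Pablo:1, Rosa:1, Ximena:3.
The largest is 3 (to Ximena), so the eccentricity of Ravi is 3.

3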